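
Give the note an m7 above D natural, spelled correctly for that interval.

C

A seventh above D lands on the letter C.
A minor seventh spans 10 semitones, so D moves to pitch class 0. On the letter C that is C.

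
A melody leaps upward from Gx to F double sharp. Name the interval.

Counting letters G–A–B–C–D–E–F gives a seventh.
G##→F## = 10 semitones, 1 narrower than the major seventh (11), so minor.

minor seventh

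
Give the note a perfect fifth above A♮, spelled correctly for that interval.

A up a perfect fifth is E, so the target letter is E.
From A, a perfect fifth is 7 semitones up: E.

E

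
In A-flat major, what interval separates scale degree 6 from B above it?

Scale degree 6 of Ab major is F.
F up to B: letters F→B make it a fourth; 6 semitones makes it augmented.

augmented fourth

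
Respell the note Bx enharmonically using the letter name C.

Plain C sits 1 semitone below B##, so on the letter C the same pitch needs a sharp: C#.

C#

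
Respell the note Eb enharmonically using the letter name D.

D#

Eb is pitch class 3. The letter D alone is pitch class 2.
To reach pitch class 3 from D requires an offset of +1 semitone, i.e. sharp: D#.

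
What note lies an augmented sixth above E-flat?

C#

E up a major sixth is C#, so the target letter is C.
From Eb, an augmented sixth is 10 semitones up: C#.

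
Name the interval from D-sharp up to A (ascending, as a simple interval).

The letter names run D→A, a span of 4 letter steps, so the interval is some kind of fifth.
D# to A is 6 semitones. A perfect fifth is 7, so 6 makes it diminished.

diminished fifth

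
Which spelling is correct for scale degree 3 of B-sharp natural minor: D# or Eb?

D#

Each scale degree takes a distinct letter name. Degree 3 of a scale on B must use the letter D.
D# and Eb are enharmonically the same pitch, but only D# uses the letter D, so it is the correct spelling here.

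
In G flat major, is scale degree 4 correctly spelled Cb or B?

Cb

Each scale degree takes a distinct letter name. Degree 4 of a scale on G must use the letter C.
Cb and B are enharmonically the same pitch, but only Cb uses the letter C, so it is the correct spelling here.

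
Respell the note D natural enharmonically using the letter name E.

Plain E sits 2 semitones above D, so on the letter E the same pitch needs a double flat: Ebb.

Ebb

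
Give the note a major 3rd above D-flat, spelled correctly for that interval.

D up a major third is F#, so the target letter is F.
From Db, a major third is 4 semitones up: F.

F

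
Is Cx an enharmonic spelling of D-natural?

Yes

C## = pitch class 2 and D = pitch class 2 — the same pitch class, so they are enharmonic equivalents.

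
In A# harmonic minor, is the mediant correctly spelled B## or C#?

Each scale degree takes a distinct letter name. Degree 3 of a scale on A must use the letter C.
C# and B## are enharmonically the same pitch, but only C# uses the letter C, so it is the correct spelling here.

C#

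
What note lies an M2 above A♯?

A up a major second is B, so the target letter is B.
From A#, a major second is 2 semitones up: B#.

B#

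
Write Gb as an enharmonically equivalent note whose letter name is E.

Gb is pitch class 6. The letter E alone is pitch class 4.
To reach pitch class 6 from E requires an offset of +2 semitones, i.e. double sharp: E##.

E##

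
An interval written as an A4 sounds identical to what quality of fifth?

diminished

An augmented fourth spans 6 semitones.
A fifth spanning 6 semitones is diminished (the perfect fifth is 7).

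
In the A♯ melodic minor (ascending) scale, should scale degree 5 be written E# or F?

E#

Each scale degree takes a distinct letter name. Degree 5 of a scale on A must use the letter E.
E# and F are enharmonically the same pitch, but only E# uses the letter E, so it is the correct spelling here.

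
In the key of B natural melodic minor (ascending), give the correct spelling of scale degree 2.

Degree 2 takes the letter 1 step above B, which is C.
In melodic minor (ascending), degree 2 sits 2 semitones above the tonic. B + 2 semitones is pitch class 1, spelled on C as C#.

C#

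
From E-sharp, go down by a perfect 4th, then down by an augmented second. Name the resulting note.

A perfect fourth down from E# is B# (letter B, 5 semitones down).
An augmented second down from B# is A (letter A, 3 semitones down).

A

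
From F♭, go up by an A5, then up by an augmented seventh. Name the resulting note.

B#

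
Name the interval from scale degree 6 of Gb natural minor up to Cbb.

minor sixth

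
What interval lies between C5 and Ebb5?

Counting letters C–D–E gives a third.
C→Ebb = 2 semitones, 2 narrower than the major third (4), so diminished.

diminished third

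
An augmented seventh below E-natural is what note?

Fb

A seventh below E lands on the letter F.
An augmented seventh spans 12 semitones, so E moves to pitch class 4. On the letter F that is Fb.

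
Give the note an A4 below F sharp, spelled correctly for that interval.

C

A fourth below F lands on the letter C.
An augmented fourth spans 6 semitones, so F# moves to pitch class 0. On the letter C that is C.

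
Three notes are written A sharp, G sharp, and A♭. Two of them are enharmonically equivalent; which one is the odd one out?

A#

In 12-tone equal temperament, enharmonic equivalents share a pitch class. A# is pitch class 10; G# is pitch class 8; Ab is pitch class 8.
G# and Ab share pitch class 8, while A# is pitch class 10.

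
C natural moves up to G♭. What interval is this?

Counting letters C–D–E–F–G gives a fifth.
C→Gb = 6 semitones, 1 narrower than the perfect fifth (7), so diminished.

diminished fifth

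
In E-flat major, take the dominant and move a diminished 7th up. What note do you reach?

Abb

The dominant of Eb major is Bb.
A diminished seventh (9 semitones) above Bb lands on the letter A, giving Abb.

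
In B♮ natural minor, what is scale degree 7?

A

The B natural minor scale runs B C# D E F# G A.
Degree 7 is A.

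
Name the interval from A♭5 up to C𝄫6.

diminished third

The letter names run A→C, a span of 2 letter steps, so the interval is some kind of third.
Ab to Cbb is 2 semitones. A major third is 4, so 2 makes it diminished.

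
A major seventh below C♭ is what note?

A seventh below C lands on the letter D.
A major seventh spans 11 semitones, so Cb moves to pitch class 0. On the letter D that is Dbb.

Dbb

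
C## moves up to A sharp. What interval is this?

The letter names run C→A, a span of 5 letter steps, so the interval is some kind of sixth.
C## to A# is 8 semitones. A major sixth is 9, so 8 makes it minor.

minor sixth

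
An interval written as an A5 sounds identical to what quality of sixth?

minor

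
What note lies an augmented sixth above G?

E#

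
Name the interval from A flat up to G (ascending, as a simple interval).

major seventh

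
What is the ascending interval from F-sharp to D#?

major sixth

Counting letters F–G–A–B–C–D gives a sixth.
F#→D# = 9 semitones, exactly the major sixth.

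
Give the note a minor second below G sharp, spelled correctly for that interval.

F##

A second below G lands on the letter F.
A minor second spans 1 semitone, so G# moves to pitch class 7. On the letter F that is F##.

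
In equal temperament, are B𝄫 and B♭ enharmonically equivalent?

Bbb is pitch class 9; Bb is pitch class 10.
The pitch classes differ (9 vs. 10), so they are not enharmonic equivalents.

No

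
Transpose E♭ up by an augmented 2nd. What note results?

F#

A second above E lands on the letter F.
An augmented second spans 3 semitones, so Eb moves to pitch class 6. On the letter F that is F#.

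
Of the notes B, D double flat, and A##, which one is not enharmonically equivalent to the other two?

In 12-tone equal temperament, enharmonic equivalents share a pitch class. B is pitch class 11; Dbb is pitch class 0; A## is pitch class 11.
B and A## share pitch class 11, while Dbb is pitch class 0.

Dbb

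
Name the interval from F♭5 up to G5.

The letter names run F→G, a span of 1 letter step, so the interval is some kind of second.
Fb to G is 3 semitones. A major second is 2, so 3 makes it augmented.

augmented second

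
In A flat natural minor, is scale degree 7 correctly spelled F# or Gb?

Gb

Each scale degree takes a distinct letter name. Degree 7 of a scale on A must use the letter G.
Gb and F# are enharmonically the same pitch, but only Gb uses the letter G, so it is the correct spelling here.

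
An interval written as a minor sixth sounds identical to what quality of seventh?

A minor sixth spans 8 semitones.
A seventh spanning 8 semitones is doubly diminished (the major seventh is 11).

doubly diminished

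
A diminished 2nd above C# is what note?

Db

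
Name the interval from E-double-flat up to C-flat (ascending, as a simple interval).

The letter names run E→C, a span of 5 letter steps, so the interval is some kind of sixth.
Ebb to Cb is 9 semitones. A major sixth is 9, so 9 makes it major.

major sixth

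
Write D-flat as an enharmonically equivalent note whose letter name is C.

Db is pitch class 1. The letter C alone is pitch class 0.
To reach pitch class 1 from C requires an offset of +1 semitone, i.e. sharp: C#.

C#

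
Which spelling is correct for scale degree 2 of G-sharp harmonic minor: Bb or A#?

Each scale degree takes a distinct letter name. Degree 2 of a scale on G must use the letter A.
A# and Bb are enharmonically the same pitch, but only A# uses the letter A, so it is the correct spelling here.

A#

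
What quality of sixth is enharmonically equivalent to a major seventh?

A major seventh spans 11 semitones.
A sixth spanning 11 semitones is doubly augmented (the major sixth is 9).

doubly augmented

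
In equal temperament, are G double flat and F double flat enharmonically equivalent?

Two spellings are enharmonically equivalent only if they share a pitch class.
Here Gbb → 5, Fbb → 3; 3 ≠ 5, so they are not.

No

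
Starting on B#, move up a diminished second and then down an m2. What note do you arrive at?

A diminished second up from B# is C (letter C, 0 semitones up).
A minor second down from C is B (letter B, 1 semitone down).

B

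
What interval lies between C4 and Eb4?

minor third

Counting letters C–D–E gives a third.
C→Eb = 3 semitones, 1 narrower than the major third (4), so minor.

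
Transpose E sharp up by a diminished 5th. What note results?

A fifth above E lands on the letter B.
A diminished fifth spans 6 semitones, so E# moves to pitch class 11. On the letter B that is B.

B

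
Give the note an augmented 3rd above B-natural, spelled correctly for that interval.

A third above B lands on the letter D.
An augmented third spans 5 semitones, so B moves to pitch class 4. On the letter D that is D##.

D##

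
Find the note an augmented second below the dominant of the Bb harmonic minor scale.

The dominant of Bb harmonic minor is F.
An augmented second (3 semitones) below F lands on the letter E, giving Ebb.

Ebb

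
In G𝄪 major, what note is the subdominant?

Degree 4 takes the letter 3 steps above G, which is C.
In major, degree 4 sits 5 semitones above the tonic. G## + 5 semitones is pitch class 2, spelled on C as C##.

C##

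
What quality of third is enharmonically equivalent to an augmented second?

An augmented second spans 3 semitones.
A third spanning 3 semitones is minor (the major third is 4).

minor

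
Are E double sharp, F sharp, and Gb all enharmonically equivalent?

E## is pitch class 6; F# is pitch class 6; Gb is pitch class 6.
All spellings map to pitch class 6, so they are enharmonically equivalent.

Yes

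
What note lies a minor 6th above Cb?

Abb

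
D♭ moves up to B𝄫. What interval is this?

minor sixth

Counting letters D–E–F–G–A–B gives a sixth.
Db→Bbb = 8 semitones, 1 narrower than the major sixth (9), so minor.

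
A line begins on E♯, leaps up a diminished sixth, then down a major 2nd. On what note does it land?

Bb

A diminished sixth up from E# is C (letter C, 7 semitones up).
A major second down from C is Bb (letter B, 2 semitones down).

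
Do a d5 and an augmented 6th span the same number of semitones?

No

A diminished fifth spans 6 semitones; an augmented sixth spans 10.
The spans differ, so they are not enharmonic equivalents.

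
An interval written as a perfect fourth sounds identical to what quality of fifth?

doubly diminished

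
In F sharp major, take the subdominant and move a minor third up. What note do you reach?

The subdominant of F# major is B.
A minor third (3 semitones) above B lands on the letter D, giving D.

D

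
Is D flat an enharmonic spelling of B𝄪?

Db is pitch class 1; B## is pitch class 1.
All spellings map to pitch class 1, so they are enharmonically equivalent.

Yes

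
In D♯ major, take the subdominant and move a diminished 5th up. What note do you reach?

D

The subdominant of D# major is G#.
A diminished fifth (6 semitones) above G# lands on the letter D, giving D.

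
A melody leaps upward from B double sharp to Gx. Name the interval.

Counting letters B–C–D–E–F–G gives a sixth.
B##→G## = 8 semitones, 1 narrower than the major sixth (9), so minor.

minor sixth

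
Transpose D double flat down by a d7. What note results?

Eb

D down a major seventh is Eb, so the target letter is E.
From Dbb, a diminished seventh is 9 semitones down: Eb.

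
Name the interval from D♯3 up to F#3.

The letter names run D→F, a span of 2 letter steps, so the interval is some kind of third.
D# to F# is 3 semitones. A major third is 4, so 3 makes it minor.

minor third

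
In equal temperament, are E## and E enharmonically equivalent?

Two spellings are enharmonically equivalent only if they share a pitch class.
Here E## → 6, E → 4; 4 ≠ 6, so they are not.

No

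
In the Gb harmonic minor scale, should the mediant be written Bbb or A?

Bbb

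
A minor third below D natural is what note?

B

D down a major third is Bb, so the target letter is B.
From D, a minor third is 3 semitones down: B.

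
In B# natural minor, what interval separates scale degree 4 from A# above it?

perfect fourth

Scale degree 4 of B# natural minor is E#.
E# up to A#: letters E→A make it a fourth; 5 semitones makes it perfect.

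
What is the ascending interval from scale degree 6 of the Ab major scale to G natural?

major second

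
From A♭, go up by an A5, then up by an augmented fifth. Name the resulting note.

An augmented fifth up from Ab is E (letter E, 8 semitones up).
An augmented fifth up from E is B# (letter B, 8 semitones up).

B#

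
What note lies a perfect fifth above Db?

Ab

A fifth above D lands on the letter A.
A perfect fifth spans 7 semitones, so Db moves to pitch class 8. On the letter A that is Ab.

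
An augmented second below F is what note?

A second below F lands on the letter E.
An augmented second spans 3 semitones, so F moves to pitch class 2. On the letter E that is Ebb.

Ebb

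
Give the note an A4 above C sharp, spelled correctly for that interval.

F##

A fourth above C lands on the letter F.
An augmented fourth spans 6 semitones, so C# moves to pitch class 7. On the letter F that is F##.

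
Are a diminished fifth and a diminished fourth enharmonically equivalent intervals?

No

A diminished fifth spans 6 semitones; a diminished fourth spans 4.
The spans differ, so they are not enharmonic equivalents.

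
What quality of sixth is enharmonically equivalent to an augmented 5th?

An augmented fifth spans 8 semitones.
A sixth spanning 8 semitones is minor (the major sixth is 9).

minor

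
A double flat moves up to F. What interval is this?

augmented sixth

Counting letters A–B–C–D–E–F gives a sixth.
Abb→F = 10 semitones, 1 wider than the major sixth (9), so augmented.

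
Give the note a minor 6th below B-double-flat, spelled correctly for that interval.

Db

A sixth below B lands on the letter D.
A minor sixth spans 8 semitones, so Bbb moves to pitch class 1. On the letter D that is Db.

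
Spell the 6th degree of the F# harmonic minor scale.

The F# harmonic minor scale runs F# G# A B C# D E#.
Degree 6 is D.

D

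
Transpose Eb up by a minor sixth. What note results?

E up a major sixth is C#, so the target letter is C.
From Eb, a minor sixth is 8 semitones up: Cb.

Cb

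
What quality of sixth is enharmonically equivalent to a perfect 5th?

diminished

A perfect fifth spans 7 semitones.
A sixth spanning 7 semitones is diminished (the major sixth is 9).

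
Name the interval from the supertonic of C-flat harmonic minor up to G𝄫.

diminished fourth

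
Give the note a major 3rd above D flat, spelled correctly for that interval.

D up a major third is F#, so the target letter is F.
From Db, a major third is 4 semitones up: F.

F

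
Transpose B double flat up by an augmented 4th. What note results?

B up a perfect fourth is E, so the target letter is E.
From Bbb, an augmented fourth is 6 semitones up: Eb.

Eb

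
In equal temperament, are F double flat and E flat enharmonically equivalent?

Fbb is pitch class 3; Eb is pitch class 3.
All spellings map to pitch class 3, so they are enharmonically equivalent.

Yes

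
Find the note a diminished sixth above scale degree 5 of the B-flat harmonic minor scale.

Scale degree 5 of Bb harmonic minor is F.
A diminished sixth (7 semitones) above F lands on the letter D, giving Dbb.

Dbb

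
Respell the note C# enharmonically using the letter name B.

C# is pitch class 1. The letter B alone is pitch class 11.
To reach pitch class 1 from B requires an offset of +2 semitones, i.e. double sharp: B##.

B##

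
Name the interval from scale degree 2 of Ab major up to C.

Scale degree 2 of Ab major is Bb.
Bb up to C: letters B→C make it a second; 2 semitones makes it major.

major second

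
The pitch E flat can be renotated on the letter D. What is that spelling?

Eb is pitch class 3. The letter D alone is pitch class 2.
To reach pitch class 3 from D requires an offset of +1 semitone, i.e. sharp: D#.

D#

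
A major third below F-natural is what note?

Db

F down a major third is Db, so the target letter is D.
From F, a major third is 4 semitones down: Db.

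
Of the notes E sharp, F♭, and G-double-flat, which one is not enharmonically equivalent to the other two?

Fb

In 12-tone equal temperament, enharmonic equivalents share a pitch class. E# is pitch class 5; Fb is pitch class 4; Gbb is pitch class 5.
E# and Gbb share pitch class 5, while Fb is pitch class 4.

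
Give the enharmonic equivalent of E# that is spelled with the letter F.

F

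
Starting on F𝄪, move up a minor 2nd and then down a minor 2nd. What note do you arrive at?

F##

A minor second up from F## is G# (letter G, 1 semitone up).
A minor second down from G# is F## (letter F, 1 semitone down).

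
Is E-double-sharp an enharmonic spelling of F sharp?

Yes

E## = pitch class 6 and F# = pitch class 6 — the same pitch class, so they are enharmonic equivalents.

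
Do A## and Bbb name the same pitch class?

No

A## is pitch class 11; Bbb is pitch class 9.
The pitch classes differ (11 vs. 9), so they are not enharmonic equivalents.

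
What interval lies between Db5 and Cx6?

The letter names run D→C, a span of 6 letter steps, so the interval is some kind of seventh.
Db to C## is 13 semitones. A major seventh is 11, so 13 makes it doubly augmented.

doubly augmented seventh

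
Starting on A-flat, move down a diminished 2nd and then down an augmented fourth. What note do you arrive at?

D

A diminished second down from Ab is G# (letter G, 0 semitones down).
An augmented fourth down from G# is D (letter D, 6 semitones down).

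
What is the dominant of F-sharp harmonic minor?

Degree 5 takes the letter 4 steps above F, which is C.
In harmonic minor, degree 5 sits 7 semitones above the tonic. F# + 7 semitones is pitch class 1, spelled on C as C#.

C#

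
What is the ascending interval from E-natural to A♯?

augmented fourth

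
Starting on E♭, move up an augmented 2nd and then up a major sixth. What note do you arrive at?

D#

An augmented second up from Eb is F# (letter F, 3 semitones up).
A major sixth up from F# is D# (letter D, 9 semitones up).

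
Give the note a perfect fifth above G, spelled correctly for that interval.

D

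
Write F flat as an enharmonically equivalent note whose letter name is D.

Fb is pitch class 4. The letter D alone is pitch class 2.
To reach pitch class 4 from D requires an offset of +2 semitones, i.e. double sharp: D##.

D##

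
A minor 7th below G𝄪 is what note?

A seventh below G lands on the letter A.
A minor seventh spans 10 semitones, so G## moves to pitch class 11. On the letter A that is A##.

A##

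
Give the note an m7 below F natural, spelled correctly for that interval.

A seventh below F lands on the letter G.
A minor seventh spans 10 semitones, so F moves to pitch class 7. On the letter G that is G.

G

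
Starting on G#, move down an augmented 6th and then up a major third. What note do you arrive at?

D

An augmented sixth down from G# is Bb (letter B, 10 semitones down).
A major third up from Bb is D (letter D, 4 semitones up).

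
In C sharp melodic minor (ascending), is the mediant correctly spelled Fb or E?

E

Each scale degree takes a distinct letter name. Degree 3 of a scale on C must use the letter E.
E and Fb are enharmonically the same pitch, but only E uses the letter E, so it is the correct spelling here.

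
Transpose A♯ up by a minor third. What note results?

C#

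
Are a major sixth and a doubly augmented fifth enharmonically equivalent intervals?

Yes

A major sixth spans 9 semitones; a doubly augmented fifth spans 9.
They are enharmonically equivalent.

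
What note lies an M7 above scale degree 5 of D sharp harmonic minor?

G##

Scale degree 5 of D# harmonic minor is A#.
A major seventh (11 semitones) above A# lands on the letter G, giving G##.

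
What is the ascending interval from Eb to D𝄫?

diminished seventh

Counting letters E–F–G–A–B–C–D gives a seventh.
Eb→Dbb = 9 semitones, 2 narrower than the major seventh (11), so diminished.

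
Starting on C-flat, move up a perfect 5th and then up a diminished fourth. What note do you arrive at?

Cbb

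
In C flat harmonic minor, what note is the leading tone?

Bb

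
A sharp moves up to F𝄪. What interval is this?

The letter names run A→F, a span of 5 letter steps, so the interval is some kind of sixth.
A# to F## is 9 semitones. A major sixth is 9, so 9 makes it major.

major sixth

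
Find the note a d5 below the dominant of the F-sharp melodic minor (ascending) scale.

F##

The dominant of F# melodic minor (ascending) is C#.
A diminished fifth (6 semitones) below C# lands on the letter F, giving F##.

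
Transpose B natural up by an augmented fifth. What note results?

F##

A fifth above B lands on the letter F.
An augmented fifth spans 8 semitones, so B moves to pitch class 7. On the letter F that is F##.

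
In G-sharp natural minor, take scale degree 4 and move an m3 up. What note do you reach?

E

Scale degree 4 of G# natural minor is C#.
A minor third (3 semitones) above C# lands on the letter E, giving E.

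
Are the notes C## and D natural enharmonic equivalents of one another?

Yes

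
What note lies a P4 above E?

A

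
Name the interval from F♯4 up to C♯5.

Counting letters F–G–A–B–C gives a fifth.
F#→C# = 7 semitones, exactly the perfect fifth.

perfect fifth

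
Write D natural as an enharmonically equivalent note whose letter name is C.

C##

D is pitch class 2. The letter C alone is pitch class 0.
To reach pitch class 2 from C requires an offset of +2 semitones, i.e. double sharp: C##.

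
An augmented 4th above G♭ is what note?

C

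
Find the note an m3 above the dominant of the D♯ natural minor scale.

The dominant of D# natural minor is A#.
A minor third (3 semitones) above A# lands on the letter C, giving C#.

C#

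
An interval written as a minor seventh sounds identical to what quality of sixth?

augmented

A minor seventh spans 10 semitones.
A sixth spanning 10 semitones is augmented (the major sixth is 9).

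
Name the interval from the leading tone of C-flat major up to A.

The leading tone of Cb major is Bb.
Bb up to A: letters B→A make it a seventh; 11 semitones makes it major.

major seventh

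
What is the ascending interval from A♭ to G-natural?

The letter names run A→G, a span of 6 letter steps, so the interval is some kind of seventh.
Ab to G is 11 semitones. A major seventh is 11, so 11 makes it major.

major seventh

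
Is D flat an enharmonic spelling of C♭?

No

Db is pitch class 1; Cb is pitch class 11.
The pitch classes differ (1 vs. 11), so they are not enharmonic equivalents.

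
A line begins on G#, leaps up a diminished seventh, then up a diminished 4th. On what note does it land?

Bbb

A diminished seventh up from G# is F (letter F, 9 semitones up).
A diminished fourth up from F is Bbb (letter B, 4 semitones up).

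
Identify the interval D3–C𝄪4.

augmented seventh

The letter names run D→C, a span of 6 letter steps, so the interval is some kind of seventh.
D to C## is 12 semitones. A major seventh is 11, so 12 makes it augmented.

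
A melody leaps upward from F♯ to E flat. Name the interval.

diminished seventh

The letter names run F→E, a span of 6 letter steps, so the interval is some kind of seventh.
F# to Eb is 9 semitones. A major seventh is 11, so 9 makes it diminished.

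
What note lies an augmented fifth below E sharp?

A

A fifth below E lands on the letter A.
An augmented fifth spans 8 semitones, so E# moves to pitch class 9. On the letter A that is A.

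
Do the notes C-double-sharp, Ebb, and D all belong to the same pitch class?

Yes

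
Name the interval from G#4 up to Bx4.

augmented third

Counting letters G–A–B gives a third.
G#→B## = 5 semitones, 1 wider than the major third (4), so augmented.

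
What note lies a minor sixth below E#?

G##

A sixth below E lands on the letter G.
A minor sixth spans 8 semitones, so E# moves to pitch class 9. On the letter G that is G##.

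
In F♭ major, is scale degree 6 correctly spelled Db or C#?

Each scale degree takes a distinct letter name. Degree 6 of a scale on F must use the letter D.
Db and C# are enharmonically the same pitch, but only Db uses the letter D, so it is the correct spelling here.

Db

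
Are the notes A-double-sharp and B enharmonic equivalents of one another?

Yes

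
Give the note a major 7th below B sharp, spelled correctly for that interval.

B down a major seventh is C, so the target letter is C.
From B#, a major seventh is 11 semitones down: C#.

C#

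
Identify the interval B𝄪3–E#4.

Counting letters B–C–D–E gives a fourth.
B##→E# = 4 semitones, 1 narrower than the perfect fourth (5), so diminished.

diminished fourth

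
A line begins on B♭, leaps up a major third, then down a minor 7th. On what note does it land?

A major third up from Bb is D (letter D, 4 semitones up).
A minor seventh down from D is E (letter E, 10 semitones down).

E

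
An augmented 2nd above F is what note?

G#

A second above F lands on the letter G.
An augmented second spans 3 semitones, so F moves to pitch class 8. On the letter G that is G#.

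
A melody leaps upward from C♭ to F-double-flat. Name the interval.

diminished fourth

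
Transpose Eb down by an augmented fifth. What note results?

E down a perfect fifth is A, so the target letter is A.
From Eb, an augmented fifth is 8 semitones down: Abb.

Abb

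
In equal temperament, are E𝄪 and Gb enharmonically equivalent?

Yes

E## = pitch class 6 and Gb = pitch class 6 — the same pitch class, so they are enharmonic equivalents.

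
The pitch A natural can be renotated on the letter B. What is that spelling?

Bbb

Plain B sits 2 semitones above A, so on the letter B the same pitch needs a double flat: Bbb.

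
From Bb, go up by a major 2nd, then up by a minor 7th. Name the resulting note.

Bb

A major second up from Bb is C (letter C, 2 semitones up).
A minor seventh up from C is Bb (letter B, 10 semitones up).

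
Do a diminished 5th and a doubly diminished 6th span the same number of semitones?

Yes

A diminished fifth spans 6 semitones; a doubly diminished sixth spans 6.
They are enharmonically equivalent.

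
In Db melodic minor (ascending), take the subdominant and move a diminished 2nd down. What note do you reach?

The subdominant of Db melodic minor (ascending) is Gb.
A diminished second (0 semitones) below Gb lands on the letter F, giving F#.

F#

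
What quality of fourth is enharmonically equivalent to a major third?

A major third spans 4 semitones.
A fourth spanning 4 semitones is diminished (the perfect fourth is 5).

diminished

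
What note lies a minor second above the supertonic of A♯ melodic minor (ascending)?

The supertonic of A# melodic minor (ascending) is B#.
A minor second (1 semitone) above B# lands on the letter C, giving C#.

C#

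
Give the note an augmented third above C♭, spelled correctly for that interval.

E

A third above C lands on the letter E.
An augmented third spans 5 semitones, so Cb moves to pitch class 4. On the letter E that is E.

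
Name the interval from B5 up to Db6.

diminished third

The letter names run B→D, a span of 2 letter steps, so the interval is some kind of third.
B to Db is 2 semitones. A major third is 4, so 2 makes it diminished.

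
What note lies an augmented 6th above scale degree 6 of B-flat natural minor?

Scale degree 6 of Bb natural minor is Gb.
An augmented sixth (10 semitones) above Gb lands on the letter E, giving E.

E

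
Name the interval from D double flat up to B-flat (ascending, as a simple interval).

augmented sixth

The letter names run D→B, a span of 5 letter steps, so the interval is some kind of sixth.
Dbb to Bb is 10 semitones. A major sixth is 9, so 10 makes it augmented.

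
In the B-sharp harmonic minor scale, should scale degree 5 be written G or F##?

F##

Each scale degree takes a distinct letter name. Degree 5 of a scale on B must use the letter F.
F## and G are enharmonically the same pitch, but only F## uses the letter F, so it is the correct spelling here.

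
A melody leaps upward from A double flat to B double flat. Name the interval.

The letter names run A→B, a span of 1 letter step, so the interval is some kind of second.
Abb to Bbb is 2 semitones. A major second is 2, so 2 makes it major.

major second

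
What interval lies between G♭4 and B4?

augmented third

Counting letters G–A–B gives a third.
Gb→B = 5 semitones, 1 wider than the major third (4), so augmented.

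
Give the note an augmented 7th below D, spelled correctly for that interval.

Ebb

A seventh below D lands on the letter E.
An augmented seventh spans 12 semitones, so D moves to pitch class 2. On the letter E that is Ebb.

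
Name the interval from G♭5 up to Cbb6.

diminished fourth

The letter names run G→C, a span of 3 letter steps, so the interval is some kind of fourth.
Gb to Cbb is 4 semitones. A perfect fourth is 5, so 4 makes it diminished.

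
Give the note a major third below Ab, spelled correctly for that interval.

Fb

A down a major third is F, so the target letter is F.
From Ab, a major third is 4 semitones down: Fb.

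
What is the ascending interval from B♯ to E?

diminished fourth

The letter names run B→E, a span of 3 letter steps, so the interval is some kind of fourth.
B# to E is 4 semitones. A perfect fourth is 5, so 4 makes it diminished.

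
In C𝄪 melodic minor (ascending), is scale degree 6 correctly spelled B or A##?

A##

Each scale degree takes a distinct letter name. Degree 6 of a scale on C must use the letter A.
A## and B are enharmonically the same pitch, but only A## uses the letter A, so it is the correct spelling here.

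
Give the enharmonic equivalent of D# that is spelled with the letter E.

Eb

Plain E sits 1 semitone above D#, so on the letter E the same pitch needs a flat: Eb.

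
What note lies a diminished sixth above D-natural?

D up a major sixth is B, so the target letter is B.
From D, a diminished sixth is 7 semitones up: Bbb.

Bbb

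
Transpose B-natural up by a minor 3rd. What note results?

D

A third above B lands on the letter D.
A minor third spans 3 semitones, so B moves to pitch class 2. On the letter D that is D.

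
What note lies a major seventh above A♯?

G##

A up a major seventh is G#, so the target letter is G.
From A#, a major seventh is 11 semitones up: G##.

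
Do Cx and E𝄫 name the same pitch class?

C## is pitch class 2; Ebb is pitch class 2.
All spellings map to pitch class 2, so they are enharmonically equivalent.

Yes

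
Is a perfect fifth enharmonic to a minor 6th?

No

A perfect fifth spans 7 semitones; a minor sixth spans 8.
The spans differ, so they are not enharmonic equivalents.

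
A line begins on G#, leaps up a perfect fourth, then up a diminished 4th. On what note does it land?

A perfect fourth up from G# is C# (letter C, 5 semitones up).
A diminished fourth up from C# is F (letter F, 4 semitones up).

F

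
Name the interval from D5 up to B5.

Counting letters D–E–F–G–A–B gives a sixth.
D→B = 9 semitones, exactly the major sixth.

major sixth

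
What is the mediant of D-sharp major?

The D# major scale runs D# E# F## G# A# B# C##.
Degree 3 is F##.

F##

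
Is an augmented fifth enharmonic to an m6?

Yes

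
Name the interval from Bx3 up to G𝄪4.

Counting letters B–C–D–E–F–G gives a sixth.
B##→G## = 8 semitones, 1 narrower than the major sixth (9), so minor.

minor sixth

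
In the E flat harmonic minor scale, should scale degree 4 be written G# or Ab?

Ab

Each scale degree takes a distinct letter name. Degree 4 of a scale on E must use the letter A.
Ab and G# are enharmonically the same pitch, but only Ab uses the letter A, so it is the correct spelling here.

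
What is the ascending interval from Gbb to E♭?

augmented sixth

The letter names run G→E, a span of 5 letter steps, so the interval is some kind of sixth.
Gbb to Eb is 10 semitones. A major sixth is 9, so 10 makes it augmented.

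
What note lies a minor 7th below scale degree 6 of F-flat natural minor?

Ebb

Scale degree 6 of Fb natural minor is Dbb.
A minor seventh (10 semitones) below Dbb lands on the letter E, giving Ebb.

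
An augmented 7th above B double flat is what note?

B up a major seventh is A#, so the target letter is A.
From Bbb, an augmented seventh is 12 semitones up: A.

A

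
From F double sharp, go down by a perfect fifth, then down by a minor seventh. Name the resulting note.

A perfect fifth down from F## is B# (letter B, 7 semitones down).
A minor seventh down from B# is C## (letter C, 10 semitones down).

C##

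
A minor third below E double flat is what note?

Cb

E down a major third is C, so the target letter is C.
From Ebb, a minor third is 3 semitones down: Cb.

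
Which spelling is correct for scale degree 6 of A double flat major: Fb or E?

Each scale degree takes a distinct letter name. Degree 6 of a scale on A must use the letter F.
Fb and E are enharmonically the same pitch, but only Fb uses the letter F, so it is the correct spelling here.

Fb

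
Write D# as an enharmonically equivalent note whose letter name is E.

Eb

D# is pitch class 3. The letter E alone is pitch class 4.
To reach pitch class 3 from E requires an offset of -1 semitone, i.e. flat: Eb.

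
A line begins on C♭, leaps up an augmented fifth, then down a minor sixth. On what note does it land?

An augmented fifth up from Cb is G (letter G, 8 semitones up).
A minor sixth down from G is B (letter B, 8 semitones down).

B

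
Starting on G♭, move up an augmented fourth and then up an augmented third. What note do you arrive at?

E#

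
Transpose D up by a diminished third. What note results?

Fb

D up a major third is F#, so the target letter is F.
From D, a diminished third is 2 semitones up: Fb.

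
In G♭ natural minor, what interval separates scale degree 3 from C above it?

Scale degree 3 of Gb natural minor is Bbb.
Bbb up to C: letters B→C make it a second; 3 semitones makes it augmented.

augmented second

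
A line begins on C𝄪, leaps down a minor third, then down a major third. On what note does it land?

F##

A minor third down from C## is A## (letter A, 3 semitones down).
A major third down from A## is F## (letter F, 4 semitones down).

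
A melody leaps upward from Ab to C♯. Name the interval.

augmented third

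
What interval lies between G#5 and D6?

diminished fifth

Counting letters G–A–B–C–D gives a fifth.
G#→D = 6 semitones, 1 narrower than the perfect fifth (7), so diminished.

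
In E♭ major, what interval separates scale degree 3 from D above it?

Scale degree 3 of Eb major is G.
G up to D: letters G→D make it a fifth; 7 semitones makes it perfect.

perfect fifth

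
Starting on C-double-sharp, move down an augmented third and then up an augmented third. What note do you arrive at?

An augmented third down from C## is A (letter A, 5 semitones down).
An augmented third up from A is C## (letter C, 5 semitones up).

C##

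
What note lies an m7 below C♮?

D

A seventh below C lands on the letter D.
A minor seventh spans 10 semitones, so C moves to pitch class 2. On the letter D that is D.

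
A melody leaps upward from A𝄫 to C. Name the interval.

augmented third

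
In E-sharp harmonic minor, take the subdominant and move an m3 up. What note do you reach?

The subdominant of E# harmonic minor is A#.
A minor third (3 semitones) above A# lands on the letter C, giving C#.

C#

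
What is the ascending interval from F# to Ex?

augmented seventh

Counting letters F–G–A–B–C–D–E gives a seventh.
F#→E## = 12 semitones, 1 wider than the major seventh (11), so augmented.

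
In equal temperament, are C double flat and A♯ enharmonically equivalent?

Cbb is pitch class 10; A# is pitch class 10.
All spellings map to pitch class 10, so they are enharmonically equivalent.

Yes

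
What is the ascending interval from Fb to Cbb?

Counting letters F–G–A–B–C gives a fifth.
Fb→Cbb = 6 semitones, 1 narrower than the perfect fifth (7), so diminished.

diminished fifth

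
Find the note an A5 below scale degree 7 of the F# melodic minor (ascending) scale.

A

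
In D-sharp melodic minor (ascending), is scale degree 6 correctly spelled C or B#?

Each scale degree takes a distinct letter name. Degree 6 of a scale on D must use the letter B.
B# and C are enharmonically the same pitch, but only B# uses the letter B, so it is the correct spelling here.

B#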